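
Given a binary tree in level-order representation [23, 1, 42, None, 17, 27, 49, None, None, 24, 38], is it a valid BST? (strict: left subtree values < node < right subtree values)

Level-order array: [23, 1, 42, None, 17, 27, 49, None, None, 24, 38]
Validate using subtree bounds (lo, hi): at each node, require lo < value < hi,
then recurse left with hi=value and right with lo=value.
Preorder trace (stopping at first violation):
  at node 23 with bounds (-inf, +inf): OK
  at node 1 with bounds (-inf, 23): OK
  at node 17 with bounds (1, 23): OK
  at node 42 with bounds (23, +inf): OK
  at node 27 with bounds (23, 42): OK
  at node 24 with bounds (23, 27): OK
  at node 38 with bounds (27, 42): OK
  at node 49 with bounds (42, +inf): OK
No violation found at any node.
Result: Valid BST


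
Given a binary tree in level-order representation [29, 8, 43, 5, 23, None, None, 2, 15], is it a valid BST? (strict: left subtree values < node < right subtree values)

Level-order array: [29, 8, 43, 5, 23, None, None, 2, 15]
Validate using subtree bounds (lo, hi): at each node, require lo < value < hi,
then recurse left with hi=value and right with lo=value.
Preorder trace (stopping at first violation):
  at node 29 with bounds (-inf, +inf): OK
  at node 8 with bounds (-inf, 29): OK
  at node 5 with bounds (-inf, 8): OK
  at node 2 with bounds (-inf, 5): OK
  at node 15 with bounds (5, 8): VIOLATION
Node 15 violates its bound: not (5 < 15 < 8).
Result: Not a valid BST


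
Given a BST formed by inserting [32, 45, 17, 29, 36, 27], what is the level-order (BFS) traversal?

Tree insertion order: [32, 45, 17, 29, 36, 27]
Tree (level-order array): [32, 17, 45, None, 29, 36, None, 27]
BFS from the root, enqueuing left then right child of each popped node:
  queue [32] -> pop 32, enqueue [17, 45], visited so far: [32]
  queue [17, 45] -> pop 17, enqueue [29], visited so far: [32, 17]
  queue [45, 29] -> pop 45, enqueue [36], visited so far: [32, 17, 45]
  queue [29, 36] -> pop 29, enqueue [27], visited so far: [32, 17, 45, 29]
  queue [36, 27] -> pop 36, enqueue [none], visited so far: [32, 17, 45, 29, 36]
  queue [27] -> pop 27, enqueue [none], visited so far: [32, 17, 45, 29, 36, 27]
Result: [32, 17, 45, 29, 36, 27]


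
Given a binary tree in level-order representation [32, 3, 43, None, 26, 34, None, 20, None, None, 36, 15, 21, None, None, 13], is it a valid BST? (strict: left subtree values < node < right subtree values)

Level-order array: [32, 3, 43, None, 26, 34, None, 20, None, None, 36, 15, 21, None, None, 13]
Validate using subtree bounds (lo, hi): at each node, require lo < value < hi,
then recurse left with hi=value and right with lo=value.
Preorder trace (stopping at first violation):
  at node 32 with bounds (-inf, +inf): OK
  at node 3 with bounds (-inf, 32): OK
  at node 26 with bounds (3, 32): OK
  at node 20 with bounds (3, 26): OK
  at node 15 with bounds (3, 20): OK
  at node 13 with bounds (3, 15): OK
  at node 21 with bounds (20, 26): OK
  at node 43 with bounds (32, +inf): OK
  at node 34 with bounds (32, 43): OK
  at node 36 with bounds (34, 43): OK
No violation found at any node.
Result: Valid BST


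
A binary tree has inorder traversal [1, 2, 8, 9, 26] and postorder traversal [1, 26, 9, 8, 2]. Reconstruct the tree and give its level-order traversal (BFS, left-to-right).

Inorder:   [1, 2, 8, 9, 26]
Postorder: [1, 26, 9, 8, 2]
Algorithm: postorder visits root last, so walk postorder right-to-left;
each value is the root of the current inorder slice — split it at that
value, recurse on the right subtree first, then the left.
Recursive splits:
  root=2; inorder splits into left=[1], right=[8, 9, 26]
  root=8; inorder splits into left=[], right=[9, 26]
  root=9; inorder splits into left=[], right=[26]
  root=26; inorder splits into left=[], right=[]
  root=1; inorder splits into left=[], right=[]
Reconstructed level-order: [2, 1, 8, 9, 26]


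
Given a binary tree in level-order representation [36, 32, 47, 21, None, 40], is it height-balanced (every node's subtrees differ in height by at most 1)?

Tree (level-order array): [36, 32, 47, 21, None, 40]
Definition: a tree is height-balanced if, at every node, |h(left) - h(right)| <= 1 (empty subtree has height -1).
Bottom-up per-node check:
  node 21: h_left=-1, h_right=-1, diff=0 [OK], height=0
  node 32: h_left=0, h_right=-1, diff=1 [OK], height=1
  node 40: h_left=-1, h_right=-1, diff=0 [OK], height=0
  node 47: h_left=0, h_right=-1, diff=1 [OK], height=1
  node 36: h_left=1, h_right=1, diff=0 [OK], height=2
All nodes satisfy the balance condition.
Result: Balanced


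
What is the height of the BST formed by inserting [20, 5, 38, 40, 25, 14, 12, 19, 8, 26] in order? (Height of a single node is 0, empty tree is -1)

Insertion order: [20, 5, 38, 40, 25, 14, 12, 19, 8, 26]
Tree (level-order array): [20, 5, 38, None, 14, 25, 40, 12, 19, None, 26, None, None, 8]
Compute height bottom-up (empty subtree = -1):
  height(8) = 1 + max(-1, -1) = 0
  height(12) = 1 + max(0, -1) = 1
  height(19) = 1 + max(-1, -1) = 0
  height(14) = 1 + max(1, 0) = 2
  height(5) = 1 + max(-1, 2) = 3
  height(26) = 1 + max(-1, -1) = 0
  height(25) = 1 + max(-1, 0) = 1
  height(40) = 1 + max(-1, -1) = 0
  height(38) = 1 + max(1, 0) = 2
  height(20) = 1 + max(3, 2) = 4
Height = 4


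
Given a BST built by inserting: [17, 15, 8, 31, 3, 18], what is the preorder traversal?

Tree insertion order: [17, 15, 8, 31, 3, 18]
Tree (level-order array): [17, 15, 31, 8, None, 18, None, 3]
Preorder traversal: [17, 15, 8, 3, 31, 18]


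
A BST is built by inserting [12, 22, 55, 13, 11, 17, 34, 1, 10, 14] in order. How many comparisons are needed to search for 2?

Search path for 2: 12 -> 11 -> 1 -> 10
Found: False
Comparisons: 4


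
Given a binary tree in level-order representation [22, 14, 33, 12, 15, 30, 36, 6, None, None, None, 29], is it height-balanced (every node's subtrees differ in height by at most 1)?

Tree (level-order array): [22, 14, 33, 12, 15, 30, 36, 6, None, None, None, 29]
Definition: a tree is height-balanced if, at every node, |h(left) - h(right)| <= 1 (empty subtree has height -1).
Bottom-up per-node check:
  node 6: h_left=-1, h_right=-1, diff=0 [OK], height=0
  node 12: h_left=0, h_right=-1, diff=1 [OK], height=1
  node 15: h_left=-1, h_right=-1, diff=0 [OK], height=0
  node 14: h_left=1, h_right=0, diff=1 [OK], height=2
  node 29: h_left=-1, h_right=-1, diff=0 [OK], height=0
  node 30: h_left=0, h_right=-1, diff=1 [OK], height=1
  node 36: h_left=-1, h_right=-1, diff=0 [OK], height=0
  node 33: h_left=1, h_right=0, diff=1 [OK], height=2
  node 22: h_left=2, h_right=2, diff=0 [OK], height=3
All nodes satisfy the balance condition.
Result: Balanced


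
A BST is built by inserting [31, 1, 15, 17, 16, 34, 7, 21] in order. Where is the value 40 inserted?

Starting tree (level order): [31, 1, 34, None, 15, None, None, 7, 17, None, None, 16, 21]
Insertion path: 31 -> 34
Result: insert 40 as right child of 34
Final tree (level order): [31, 1, 34, None, 15, None, 40, 7, 17, None, None, None, None, 16, 21]


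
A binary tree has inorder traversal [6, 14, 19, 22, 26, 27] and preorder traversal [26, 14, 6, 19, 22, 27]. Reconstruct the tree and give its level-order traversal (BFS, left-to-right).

Inorder:  [6, 14, 19, 22, 26, 27]
Preorder: [26, 14, 6, 19, 22, 27]
Algorithm: preorder visits root first, so consume preorder in order;
for each root, split the current inorder slice at that value into
left-subtree inorder and right-subtree inorder, then recurse.
Recursive splits:
  root=26; inorder splits into left=[6, 14, 19, 22], right=[27]
  root=14; inorder splits into left=[6], right=[19, 22]
  root=6; inorder splits into left=[], right=[]
  root=19; inorder splits into left=[], right=[22]
  root=22; inorder splits into left=[], right=[]
  root=27; inorder splits into left=[], right=[]
Reconstructed level-order: [26, 14, 27, 6, 19, 22]


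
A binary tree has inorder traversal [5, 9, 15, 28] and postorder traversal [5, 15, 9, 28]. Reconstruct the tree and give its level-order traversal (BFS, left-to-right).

Inorder:   [5, 9, 15, 28]
Postorder: [5, 15, 9, 28]
Algorithm: postorder visits root last, so walk postorder right-to-left;
each value is the root of the current inorder slice — split it at that
value, recurse on the right subtree first, then the left.
Recursive splits:
  root=28; inorder splits into left=[5, 9, 15], right=[]
  root=9; inorder splits into left=[5], right=[15]
  root=15; inorder splits into left=[], right=[]
  root=5; inorder splits into left=[], right=[]
Reconstructed level-order: [28, 9, 5, 15]


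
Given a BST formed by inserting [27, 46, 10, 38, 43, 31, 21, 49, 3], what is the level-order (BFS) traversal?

Tree insertion order: [27, 46, 10, 38, 43, 31, 21, 49, 3]
Tree (level-order array): [27, 10, 46, 3, 21, 38, 49, None, None, None, None, 31, 43]
BFS from the root, enqueuing left then right child of each popped node:
  queue [27] -> pop 27, enqueue [10, 46], visited so far: [27]
  queue [10, 46] -> pop 10, enqueue [3, 21], visited so far: [27, 10]
  queue [46, 3, 21] -> pop 46, enqueue [38, 49], visited so far: [27, 10, 46]
  queue [3, 21, 38, 49] -> pop 3, enqueue [none], visited so far: [27, 10, 46, 3]
  queue [21, 38, 49] -> pop 21, enqueue [none], visited so far: [27, 10, 46, 3, 21]
  queue [38, 49] -> pop 38, enqueue [31, 43], visited so far: [27, 10, 46, 3, 21, 38]
  queue [49, 31, 43] -> pop 49, enqueue [none], visited so far: [27, 10, 46, 3, 21, 38, 49]
  queue [31, 43] -> pop 31, enqueue [none], visited so far: [27, 10, 46, 3, 21, 38, 49, 31]
  queue [43] -> pop 43, enqueue [none], visited so far: [27, 10, 46, 3, 21, 38, 49, 31, 43]
Result: [27, 10, 46, 3, 21, 38, 49, 31, 43]


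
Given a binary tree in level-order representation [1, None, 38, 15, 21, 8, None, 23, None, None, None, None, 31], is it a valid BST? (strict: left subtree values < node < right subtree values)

Level-order array: [1, None, 38, 15, 21, 8, None, 23, None, None, None, None, 31]
Validate using subtree bounds (lo, hi): at each node, require lo < value < hi,
then recurse left with hi=value and right with lo=value.
Preorder trace (stopping at first violation):
  at node 1 with bounds (-inf, +inf): OK
  at node 38 with bounds (1, +inf): OK
  at node 15 with bounds (1, 38): OK
  at node 8 with bounds (1, 15): OK
  at node 21 with bounds (38, +inf): VIOLATION
Node 21 violates its bound: not (38 < 21 < +inf).
Result: Not a valid BST


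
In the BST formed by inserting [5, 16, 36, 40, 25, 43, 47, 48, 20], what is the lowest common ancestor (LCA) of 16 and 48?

Tree insertion order: [5, 16, 36, 40, 25, 43, 47, 48, 20]
Tree (level-order array): [5, None, 16, None, 36, 25, 40, 20, None, None, 43, None, None, None, 47, None, 48]
In a BST, the LCA of p=16, q=48 is the first node v on the
root-to-leaf path with p <= v <= q (go left if both < v, right if both > v).
Walk from root:
  at 5: both 16 and 48 > 5, go right
  at 16: 16 <= 16 <= 48, this is the LCA
LCA = 16


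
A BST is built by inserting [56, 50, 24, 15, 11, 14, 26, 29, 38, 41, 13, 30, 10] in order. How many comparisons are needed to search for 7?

Search path for 7: 56 -> 50 -> 24 -> 15 -> 11 -> 10
Found: False
Comparisons: 6


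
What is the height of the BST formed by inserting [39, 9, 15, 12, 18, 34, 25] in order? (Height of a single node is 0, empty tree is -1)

Insertion order: [39, 9, 15, 12, 18, 34, 25]
Tree (level-order array): [39, 9, None, None, 15, 12, 18, None, None, None, 34, 25]
Compute height bottom-up (empty subtree = -1):
  height(12) = 1 + max(-1, -1) = 0
  height(25) = 1 + max(-1, -1) = 0
  height(34) = 1 + max(0, -1) = 1
  height(18) = 1 + max(-1, 1) = 2
  height(15) = 1 + max(0, 2) = 3
  height(9) = 1 + max(-1, 3) = 4
  height(39) = 1 + max(4, -1) = 5
Height = 5


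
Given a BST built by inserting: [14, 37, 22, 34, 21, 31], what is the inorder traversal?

Tree insertion order: [14, 37, 22, 34, 21, 31]
Tree (level-order array): [14, None, 37, 22, None, 21, 34, None, None, 31]
Inorder traversal: [14, 21, 22, 31, 34, 37]


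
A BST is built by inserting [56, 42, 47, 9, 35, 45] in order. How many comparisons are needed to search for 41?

Search path for 41: 56 -> 42 -> 9 -> 35
Found: False
Comparisons: 4


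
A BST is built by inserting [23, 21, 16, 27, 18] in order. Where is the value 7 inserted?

Starting tree (level order): [23, 21, 27, 16, None, None, None, None, 18]
Insertion path: 23 -> 21 -> 16
Result: insert 7 as left child of 16
Final tree (level order): [23, 21, 27, 16, None, None, None, 7, 18]


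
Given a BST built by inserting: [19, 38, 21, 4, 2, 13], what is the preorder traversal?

Tree insertion order: [19, 38, 21, 4, 2, 13]
Tree (level-order array): [19, 4, 38, 2, 13, 21]
Preorder traversal: [19, 4, 2, 13, 38, 21]


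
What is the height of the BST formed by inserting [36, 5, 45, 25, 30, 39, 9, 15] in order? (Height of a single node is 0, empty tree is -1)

Insertion order: [36, 5, 45, 25, 30, 39, 9, 15]
Tree (level-order array): [36, 5, 45, None, 25, 39, None, 9, 30, None, None, None, 15]
Compute height bottom-up (empty subtree = -1):
  height(15) = 1 + max(-1, -1) = 0
  height(9) = 1 + max(-1, 0) = 1
  height(30) = 1 + max(-1, -1) = 0
  height(25) = 1 + max(1, 0) = 2
  height(5) = 1 + max(-1, 2) = 3
  height(39) = 1 + max(-1, -1) = 0
  height(45) = 1 + max(0, -1) = 1
  height(36) = 1 + max(3, 1) = 4
Height = 4


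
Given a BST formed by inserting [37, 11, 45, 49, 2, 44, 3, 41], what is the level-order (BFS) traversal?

Tree insertion order: [37, 11, 45, 49, 2, 44, 3, 41]
Tree (level-order array): [37, 11, 45, 2, None, 44, 49, None, 3, 41]
BFS from the root, enqueuing left then right child of each popped node:
  queue [37] -> pop 37, enqueue [11, 45], visited so far: [37]
  queue [11, 45] -> pop 11, enqueue [2], visited so far: [37, 11]
  queue [45, 2] -> pop 45, enqueue [44, 49], visited so far: [37, 11, 45]
  queue [2, 44, 49] -> pop 2, enqueue [3], visited so far: [37, 11, 45, 2]
  queue [44, 49, 3] -> pop 44, enqueue [41], visited so far: [37, 11, 45, 2, 44]
  queue [49, 3, 41] -> pop 49, enqueue [none], visited so far: [37, 11, 45, 2, 44, 49]
  queue [3, 41] -> pop 3, enqueue [none], visited so far: [37, 11, 45, 2, 44, 49, 3]
  queue [41] -> pop 41, enqueue [none], visited so far: [37, 11, 45, 2, 44, 49, 3, 41]
Result: [37, 11, 45, 2, 44, 49, 3, 41]


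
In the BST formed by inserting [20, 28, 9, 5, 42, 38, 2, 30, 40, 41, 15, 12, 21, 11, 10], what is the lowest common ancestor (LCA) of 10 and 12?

Tree insertion order: [20, 28, 9, 5, 42, 38, 2, 30, 40, 41, 15, 12, 21, 11, 10]
Tree (level-order array): [20, 9, 28, 5, 15, 21, 42, 2, None, 12, None, None, None, 38, None, None, None, 11, None, 30, 40, 10, None, None, None, None, 41]
In a BST, the LCA of p=10, q=12 is the first node v on the
root-to-leaf path with p <= v <= q (go left if both < v, right if both > v).
Walk from root:
  at 20: both 10 and 12 < 20, go left
  at 9: both 10 and 12 > 9, go right
  at 15: both 10 and 12 < 15, go left
  at 12: 10 <= 12 <= 12, this is the LCA
LCA = 12


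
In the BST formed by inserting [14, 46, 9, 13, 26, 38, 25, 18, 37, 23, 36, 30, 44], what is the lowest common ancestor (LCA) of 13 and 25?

Tree insertion order: [14, 46, 9, 13, 26, 38, 25, 18, 37, 23, 36, 30, 44]
Tree (level-order array): [14, 9, 46, None, 13, 26, None, None, None, 25, 38, 18, None, 37, 44, None, 23, 36, None, None, None, None, None, 30]
In a BST, the LCA of p=13, q=25 is the first node v on the
root-to-leaf path with p <= v <= q (go left if both < v, right if both > v).
Walk from root:
  at 14: 13 <= 14 <= 25, this is the LCA
LCA = 14


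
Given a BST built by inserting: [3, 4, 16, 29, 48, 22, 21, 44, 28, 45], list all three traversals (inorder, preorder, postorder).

Tree insertion order: [3, 4, 16, 29, 48, 22, 21, 44, 28, 45]
Tree (level-order array): [3, None, 4, None, 16, None, 29, 22, 48, 21, 28, 44, None, None, None, None, None, None, 45]
Inorder (L, root, R): [3, 4, 16, 21, 22, 28, 29, 44, 45, 48]
Preorder (root, L, R): [3, 4, 16, 29, 22, 21, 28, 48, 44, 45]
Postorder (L, R, root): [21, 28, 22, 45, 44, 48, 29, 16, 4, 3]


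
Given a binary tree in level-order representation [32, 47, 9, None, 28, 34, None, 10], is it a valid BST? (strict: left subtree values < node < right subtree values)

Level-order array: [32, 47, 9, None, 28, 34, None, 10]
Validate using subtree bounds (lo, hi): at each node, require lo < value < hi,
then recurse left with hi=value and right with lo=value.
Preorder trace (stopping at first violation):
  at node 32 with bounds (-inf, +inf): OK
  at node 47 with bounds (-inf, 32): VIOLATION
Node 47 violates its bound: not (-inf < 47 < 32).
Result: Not a valid BST


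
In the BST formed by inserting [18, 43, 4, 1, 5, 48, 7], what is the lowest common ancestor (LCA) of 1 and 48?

Tree insertion order: [18, 43, 4, 1, 5, 48, 7]
Tree (level-order array): [18, 4, 43, 1, 5, None, 48, None, None, None, 7]
In a BST, the LCA of p=1, q=48 is the first node v on the
root-to-leaf path with p <= v <= q (go left if both < v, right if both > v).
Walk from root:
  at 18: 1 <= 18 <= 48, this is the LCA
LCA = 18


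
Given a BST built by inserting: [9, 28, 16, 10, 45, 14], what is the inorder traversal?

Tree insertion order: [9, 28, 16, 10, 45, 14]
Tree (level-order array): [9, None, 28, 16, 45, 10, None, None, None, None, 14]
Inorder traversal: [9, 10, 14, 16, 28, 45]


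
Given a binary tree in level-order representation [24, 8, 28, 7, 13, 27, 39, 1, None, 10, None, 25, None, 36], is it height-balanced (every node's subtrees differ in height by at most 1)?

Tree (level-order array): [24, 8, 28, 7, 13, 27, 39, 1, None, 10, None, 25, None, 36]
Definition: a tree is height-balanced if, at every node, |h(left) - h(right)| <= 1 (empty subtree has height -1).
Bottom-up per-node check:
  node 1: h_left=-1, h_right=-1, diff=0 [OK], height=0
  node 7: h_left=0, h_right=-1, diff=1 [OK], height=1
  node 10: h_left=-1, h_right=-1, diff=0 [OK], height=0
  node 13: h_left=0, h_right=-1, diff=1 [OK], height=1
  node 8: h_left=1, h_right=1, diff=0 [OK], height=2
  node 25: h_left=-1, h_right=-1, diff=0 [OK], height=0
  node 27: h_left=0, h_right=-1, diff=1 [OK], height=1
  node 36: h_left=-1, h_right=-1, diff=0 [OK], height=0
  node 39: h_left=0, h_right=-1, diff=1 [OK], height=1
  node 28: h_left=1, h_right=1, diff=0 [OK], height=2
  node 24: h_left=2, h_right=2, diff=0 [OK], height=3
All nodes satisfy the balance condition.
Result: Balanced


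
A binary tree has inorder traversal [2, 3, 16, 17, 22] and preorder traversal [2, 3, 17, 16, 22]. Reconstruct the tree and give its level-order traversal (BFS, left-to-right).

Inorder:  [2, 3, 16, 17, 22]
Preorder: [2, 3, 17, 16, 22]
Algorithm: preorder visits root first, so consume preorder in order;
for each root, split the current inorder slice at that value into
left-subtree inorder and right-subtree inorder, then recurse.
Recursive splits:
  root=2; inorder splits into left=[], right=[3, 16, 17, 22]
  root=3; inorder splits into left=[], right=[16, 17, 22]
  root=17; inorder splits into left=[16], right=[22]
  root=16; inorder splits into left=[], right=[]
  root=22; inorder splits into left=[], right=[]
Reconstructed level-order: [2, 3, 17, 16, 22]


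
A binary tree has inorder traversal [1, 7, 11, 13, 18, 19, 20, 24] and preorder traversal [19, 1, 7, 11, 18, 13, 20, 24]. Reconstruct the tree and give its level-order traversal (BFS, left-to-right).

Inorder:  [1, 7, 11, 13, 18, 19, 20, 24]
Preorder: [19, 1, 7, 11, 18, 13, 20, 24]
Algorithm: preorder visits root first, so consume preorder in order;
for each root, split the current inorder slice at that value into
left-subtree inorder and right-subtree inorder, then recurse.
Recursive splits:
  root=19; inorder splits into left=[1, 7, 11, 13, 18], right=[20, 24]
  root=1; inorder splits into left=[], right=[7, 11, 13, 18]
  root=7; inorder splits into left=[], right=[11, 13, 18]
  root=11; inorder splits into left=[], right=[13, 18]
  root=18; inorder splits into left=[13], right=[]
  root=13; inorder splits into left=[], right=[]
  root=20; inorder splits into left=[], right=[24]
  root=24; inorder splits into left=[], right=[]
Reconstructed level-order: [19, 1, 20, 7, 24, 11, 18, 13]


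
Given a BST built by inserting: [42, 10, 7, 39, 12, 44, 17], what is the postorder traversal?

Tree insertion order: [42, 10, 7, 39, 12, 44, 17]
Tree (level-order array): [42, 10, 44, 7, 39, None, None, None, None, 12, None, None, 17]
Postorder traversal: [7, 17, 12, 39, 10, 44, 42]


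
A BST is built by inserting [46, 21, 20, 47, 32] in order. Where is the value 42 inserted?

Starting tree (level order): [46, 21, 47, 20, 32]
Insertion path: 46 -> 21 -> 32
Result: insert 42 as right child of 32
Final tree (level order): [46, 21, 47, 20, 32, None, None, None, None, None, 42]


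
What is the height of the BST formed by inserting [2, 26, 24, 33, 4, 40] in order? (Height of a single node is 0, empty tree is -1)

Insertion order: [2, 26, 24, 33, 4, 40]
Tree (level-order array): [2, None, 26, 24, 33, 4, None, None, 40]
Compute height bottom-up (empty subtree = -1):
  height(4) = 1 + max(-1, -1) = 0
  height(24) = 1 + max(0, -1) = 1
  height(40) = 1 + max(-1, -1) = 0
  height(33) = 1 + max(-1, 0) = 1
  height(26) = 1 + max(1, 1) = 2
  height(2) = 1 + max(-1, 2) = 3
Height = 3


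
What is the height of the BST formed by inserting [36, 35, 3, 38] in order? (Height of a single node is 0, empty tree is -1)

Insertion order: [36, 35, 3, 38]
Tree (level-order array): [36, 35, 38, 3]
Compute height bottom-up (empty subtree = -1):
  height(3) = 1 + max(-1, -1) = 0
  height(35) = 1 + max(0, -1) = 1
  height(38) = 1 + max(-1, -1) = 0
  height(36) = 1 + max(1, 0) = 2
Height = 2


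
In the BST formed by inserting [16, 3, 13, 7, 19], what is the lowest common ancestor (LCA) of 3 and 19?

Tree insertion order: [16, 3, 13, 7, 19]
Tree (level-order array): [16, 3, 19, None, 13, None, None, 7]
In a BST, the LCA of p=3, q=19 is the first node v on the
root-to-leaf path with p <= v <= q (go left if both < v, right if both > v).
Walk from root:
  at 16: 3 <= 16 <= 19, this is the LCA
LCA = 16


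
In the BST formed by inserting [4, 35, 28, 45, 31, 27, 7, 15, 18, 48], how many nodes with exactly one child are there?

Tree built from: [4, 35, 28, 45, 31, 27, 7, 15, 18, 48]
Tree (level-order array): [4, None, 35, 28, 45, 27, 31, None, 48, 7, None, None, None, None, None, None, 15, None, 18]
Rule: These are nodes with exactly 1 non-null child.
Per-node child counts:
  node 4: 1 child(ren)
  node 35: 2 child(ren)
  node 28: 2 child(ren)
  node 27: 1 child(ren)
  node 7: 1 child(ren)
  node 15: 1 child(ren)
  node 18: 0 child(ren)
  node 31: 0 child(ren)
  node 45: 1 child(ren)
  node 48: 0 child(ren)
Matching nodes: [4, 27, 7, 15, 45]
Count of nodes with exactly one child: 5


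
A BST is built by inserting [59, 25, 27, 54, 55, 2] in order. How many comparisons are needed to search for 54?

Search path for 54: 59 -> 25 -> 27 -> 54
Found: True
Comparisons: 4


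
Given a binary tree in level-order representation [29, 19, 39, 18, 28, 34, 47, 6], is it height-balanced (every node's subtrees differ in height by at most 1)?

Tree (level-order array): [29, 19, 39, 18, 28, 34, 47, 6]
Definition: a tree is height-balanced if, at every node, |h(left) - h(right)| <= 1 (empty subtree has height -1).
Bottom-up per-node check:
  node 6: h_left=-1, h_right=-1, diff=0 [OK], height=0
  node 18: h_left=0, h_right=-1, diff=1 [OK], height=1
  node 28: h_left=-1, h_right=-1, diff=0 [OK], height=0
  node 19: h_left=1, h_right=0, diff=1 [OK], height=2
  node 34: h_left=-1, h_right=-1, diff=0 [OK], height=0
  node 47: h_left=-1, h_right=-1, diff=0 [OK], height=0
  node 39: h_left=0, h_right=0, diff=0 [OK], height=1
  node 29: h_left=2, h_right=1, diff=1 [OK], height=3
All nodes satisfy the balance condition.
Result: Balanced


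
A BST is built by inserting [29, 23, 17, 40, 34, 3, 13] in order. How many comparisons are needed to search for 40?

Search path for 40: 29 -> 40
Found: True
Comparisons: 2


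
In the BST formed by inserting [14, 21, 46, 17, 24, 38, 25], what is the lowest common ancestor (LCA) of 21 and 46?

Tree insertion order: [14, 21, 46, 17, 24, 38, 25]
Tree (level-order array): [14, None, 21, 17, 46, None, None, 24, None, None, 38, 25]
In a BST, the LCA of p=21, q=46 is the first node v on the
root-to-leaf path with p <= v <= q (go left if both < v, right if both > v).
Walk from root:
  at 14: both 21 and 46 > 14, go right
  at 21: 21 <= 21 <= 46, this is the LCA
LCA = 21


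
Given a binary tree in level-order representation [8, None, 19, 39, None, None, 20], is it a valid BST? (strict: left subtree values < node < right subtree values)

Level-order array: [8, None, 19, 39, None, None, 20]
Validate using subtree bounds (lo, hi): at each node, require lo < value < hi,
then recurse left with hi=value and right with lo=value.
Preorder trace (stopping at first violation):
  at node 8 with bounds (-inf, +inf): OK
  at node 19 with bounds (8, +inf): OK
  at node 39 with bounds (8, 19): VIOLATION
Node 39 violates its bound: not (8 < 39 < 19).
Result: Not a valid BST


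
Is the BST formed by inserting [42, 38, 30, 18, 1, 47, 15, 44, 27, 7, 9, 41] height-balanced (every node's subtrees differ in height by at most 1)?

Tree (level-order array): [42, 38, 47, 30, 41, 44, None, 18, None, None, None, None, None, 1, 27, None, 15, None, None, 7, None, None, 9]
Definition: a tree is height-balanced if, at every node, |h(left) - h(right)| <= 1 (empty subtree has height -1).
Bottom-up per-node check:
  node 9: h_left=-1, h_right=-1, diff=0 [OK], height=0
  node 7: h_left=-1, h_right=0, diff=1 [OK], height=1
  node 15: h_left=1, h_right=-1, diff=2 [FAIL (|1--1|=2 > 1)], height=2
  node 1: h_left=-1, h_right=2, diff=3 [FAIL (|-1-2|=3 > 1)], height=3
  node 27: h_left=-1, h_right=-1, diff=0 [OK], height=0
  node 18: h_left=3, h_right=0, diff=3 [FAIL (|3-0|=3 > 1)], height=4
  node 30: h_left=4, h_right=-1, diff=5 [FAIL (|4--1|=5 > 1)], height=5
  node 41: h_left=-1, h_right=-1, diff=0 [OK], height=0
  node 38: h_left=5, h_right=0, diff=5 [FAIL (|5-0|=5 > 1)], height=6
  node 44: h_left=-1, h_right=-1, diff=0 [OK], height=0
  node 47: h_left=0, h_right=-1, diff=1 [OK], height=1
  node 42: h_left=6, h_right=1, diff=5 [FAIL (|6-1|=5 > 1)], height=7
Node 15 violates the condition: |1 - -1| = 2 > 1.
Result: Not balanced


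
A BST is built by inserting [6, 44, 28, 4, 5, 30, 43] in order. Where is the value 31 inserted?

Starting tree (level order): [6, 4, 44, None, 5, 28, None, None, None, None, 30, None, 43]
Insertion path: 6 -> 44 -> 28 -> 30 -> 43
Result: insert 31 as left child of 43
Final tree (level order): [6, 4, 44, None, 5, 28, None, None, None, None, 30, None, 43, 31]


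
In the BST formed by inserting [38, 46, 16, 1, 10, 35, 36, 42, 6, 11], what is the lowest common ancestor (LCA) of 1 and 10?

Tree insertion order: [38, 46, 16, 1, 10, 35, 36, 42, 6, 11]
Tree (level-order array): [38, 16, 46, 1, 35, 42, None, None, 10, None, 36, None, None, 6, 11]
In a BST, the LCA of p=1, q=10 is the first node v on the
root-to-leaf path with p <= v <= q (go left if both < v, right if both > v).
Walk from root:
  at 38: both 1 and 10 < 38, go left
  at 16: both 1 and 10 < 16, go left
  at 1: 1 <= 1 <= 10, this is the LCA
LCA = 1


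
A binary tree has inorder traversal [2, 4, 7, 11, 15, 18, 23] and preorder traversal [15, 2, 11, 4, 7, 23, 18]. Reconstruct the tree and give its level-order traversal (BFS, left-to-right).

Inorder:  [2, 4, 7, 11, 15, 18, 23]
Preorder: [15, 2, 11, 4, 7, 23, 18]
Algorithm: preorder visits root first, so consume preorder in order;
for each root, split the current inorder slice at that value into
left-subtree inorder and right-subtree inorder, then recurse.
Recursive splits:
  root=15; inorder splits into left=[2, 4, 7, 11], right=[18, 23]
  root=2; inorder splits into left=[], right=[4, 7, 11]
  root=11; inorder splits into left=[4, 7], right=[]
  root=4; inorder splits into left=[], right=[7]
  root=7; inorder splits into left=[], right=[]
  root=23; inorder splits into left=[18], right=[]
  root=18; inorder splits into left=[], right=[]
Reconstructed level-order: [15, 2, 23, 11, 18, 4, 7]


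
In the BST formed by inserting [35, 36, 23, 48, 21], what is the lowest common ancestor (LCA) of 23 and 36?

Tree insertion order: [35, 36, 23, 48, 21]
Tree (level-order array): [35, 23, 36, 21, None, None, 48]
In a BST, the LCA of p=23, q=36 is the first node v on the
root-to-leaf path with p <= v <= q (go left if both < v, right if both > v).
Walk from root:
  at 35: 23 <= 35 <= 36, this is the LCA
LCA = 35


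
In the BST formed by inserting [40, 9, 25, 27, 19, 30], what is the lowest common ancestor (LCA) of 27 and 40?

Tree insertion order: [40, 9, 25, 27, 19, 30]
Tree (level-order array): [40, 9, None, None, 25, 19, 27, None, None, None, 30]
In a BST, the LCA of p=27, q=40 is the first node v on the
root-to-leaf path with p <= v <= q (go left if both < v, right if both > v).
Walk from root:
  at 40: 27 <= 40 <= 40, this is the LCA
LCA = 40


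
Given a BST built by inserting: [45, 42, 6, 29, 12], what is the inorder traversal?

Tree insertion order: [45, 42, 6, 29, 12]
Tree (level-order array): [45, 42, None, 6, None, None, 29, 12]
Inorder traversal: [6, 12, 29, 42, 45]


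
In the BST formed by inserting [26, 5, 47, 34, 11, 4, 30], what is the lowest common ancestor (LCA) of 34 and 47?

Tree insertion order: [26, 5, 47, 34, 11, 4, 30]
Tree (level-order array): [26, 5, 47, 4, 11, 34, None, None, None, None, None, 30]
In a BST, the LCA of p=34, q=47 is the first node v on the
root-to-leaf path with p <= v <= q (go left if both < v, right if both > v).
Walk from root:
  at 26: both 34 and 47 > 26, go right
  at 47: 34 <= 47 <= 47, this is the LCA
LCA = 47


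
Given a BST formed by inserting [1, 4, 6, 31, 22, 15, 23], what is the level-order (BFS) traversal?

Tree insertion order: [1, 4, 6, 31, 22, 15, 23]
Tree (level-order array): [1, None, 4, None, 6, None, 31, 22, None, 15, 23]
BFS from the root, enqueuing left then right child of each popped node:
  queue [1] -> pop 1, enqueue [4], visited so far: [1]
  queue [4] -> pop 4, enqueue [6], visited so far: [1, 4]
  queue [6] -> pop 6, enqueue [31], visited so far: [1, 4, 6]
  queue [31] -> pop 31, enqueue [22], visited so far: [1, 4, 6, 31]
  queue [22] -> pop 22, enqueue [15, 23], visited so far: [1, 4, 6, 31, 22]
  queue [15, 23] -> pop 15, enqueue [none], visited so far: [1, 4, 6, 31, 22, 15]
  queue [23] -> pop 23, enqueue [none], visited so far: [1, 4, 6, 31, 22, 15, 23]
Result: [1, 4, 6, 31, 22, 15, 23]


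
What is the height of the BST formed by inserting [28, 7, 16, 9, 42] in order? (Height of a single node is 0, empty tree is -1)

Insertion order: [28, 7, 16, 9, 42]
Tree (level-order array): [28, 7, 42, None, 16, None, None, 9]
Compute height bottom-up (empty subtree = -1):
  height(9) = 1 + max(-1, -1) = 0
  height(16) = 1 + max(0, -1) = 1
  height(7) = 1 + max(-1, 1) = 2
  height(42) = 1 + max(-1, -1) = 0
  height(28) = 1 + max(2, 0) = 3
Height = 3


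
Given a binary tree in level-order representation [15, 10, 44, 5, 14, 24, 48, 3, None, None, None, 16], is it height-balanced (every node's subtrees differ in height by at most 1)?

Tree (level-order array): [15, 10, 44, 5, 14, 24, 48, 3, None, None, None, 16]
Definition: a tree is height-balanced if, at every node, |h(left) - h(right)| <= 1 (empty subtree has height -1).
Bottom-up per-node check:
  node 3: h_left=-1, h_right=-1, diff=0 [OK], height=0
  node 5: h_left=0, h_right=-1, diff=1 [OK], height=1
  node 14: h_left=-1, h_right=-1, diff=0 [OK], height=0
  node 10: h_left=1, h_right=0, diff=1 [OK], height=2
  node 16: h_left=-1, h_right=-1, diff=0 [OK], height=0
  node 24: h_left=0, h_right=-1, diff=1 [OK], height=1
  node 48: h_left=-1, h_right=-1, diff=0 [OK], height=0
  node 44: h_left=1, h_right=0, diff=1 [OK], height=2
  node 15: h_left=2, h_right=2, diff=0 [OK], height=3
All nodes satisfy the balance condition.
Result: Balanced


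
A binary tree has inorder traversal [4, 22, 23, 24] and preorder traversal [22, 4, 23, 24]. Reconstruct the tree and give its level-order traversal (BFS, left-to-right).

Inorder:  [4, 22, 23, 24]
Preorder: [22, 4, 23, 24]
Algorithm: preorder visits root first, so consume preorder in order;
for each root, split the current inorder slice at that value into
left-subtree inorder and right-subtree inorder, then recurse.
Recursive splits:
  root=22; inorder splits into left=[4], right=[23, 24]
  root=4; inorder splits into left=[], right=[]
  root=23; inorder splits into left=[], right=[24]
  root=24; inorder splits into left=[], right=[]
Reconstructed level-order: [22, 4, 23, 24]


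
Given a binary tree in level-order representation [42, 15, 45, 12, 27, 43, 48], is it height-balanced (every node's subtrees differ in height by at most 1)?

Tree (level-order array): [42, 15, 45, 12, 27, 43, 48]
Definition: a tree is height-balanced if, at every node, |h(left) - h(right)| <= 1 (empty subtree has height -1).
Bottom-up per-node check:
  node 12: h_left=-1, h_right=-1, diff=0 [OK], height=0
  node 27: h_left=-1, h_right=-1, diff=0 [OK], height=0
  node 15: h_left=0, h_right=0, diff=0 [OK], height=1
  node 43: h_left=-1, h_right=-1, diff=0 [OK], height=0
  node 48: h_left=-1, h_right=-1, diff=0 [OK], height=0
  node 45: h_left=0, h_right=0, diff=0 [OK], height=1
  node 42: h_left=1, h_right=1, diff=0 [OK], height=2
All nodes satisfy the balance condition.
Result: Balanced


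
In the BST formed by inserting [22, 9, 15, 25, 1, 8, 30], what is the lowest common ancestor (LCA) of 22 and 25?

Tree insertion order: [22, 9, 15, 25, 1, 8, 30]
Tree (level-order array): [22, 9, 25, 1, 15, None, 30, None, 8]
In a BST, the LCA of p=22, q=25 is the first node v on the
root-to-leaf path with p <= v <= q (go left if both < v, right if both > v).
Walk from root:
  at 22: 22 <= 22 <= 25, this is the LCA
LCA = 22


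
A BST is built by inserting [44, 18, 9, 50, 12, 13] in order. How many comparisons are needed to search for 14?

Search path for 14: 44 -> 18 -> 9 -> 12 -> 13
Found: False
Comparisons: 5


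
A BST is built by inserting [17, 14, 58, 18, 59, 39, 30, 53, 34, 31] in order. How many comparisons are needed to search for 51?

Search path for 51: 17 -> 58 -> 18 -> 39 -> 53
Found: False
Comparisons: 5


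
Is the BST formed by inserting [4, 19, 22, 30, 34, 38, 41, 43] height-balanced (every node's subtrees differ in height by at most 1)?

Tree (level-order array): [4, None, 19, None, 22, None, 30, None, 34, None, 38, None, 41, None, 43]
Definition: a tree is height-balanced if, at every node, |h(left) - h(right)| <= 1 (empty subtree has height -1).
Bottom-up per-node check:
  node 43: h_left=-1, h_right=-1, diff=0 [OK], height=0
  node 41: h_left=-1, h_right=0, diff=1 [OK], height=1
  node 38: h_left=-1, h_right=1, diff=2 [FAIL (|-1-1|=2 > 1)], height=2
  node 34: h_left=-1, h_right=2, diff=3 [FAIL (|-1-2|=3 > 1)], height=3
  node 30: h_left=-1, h_right=3, diff=4 [FAIL (|-1-3|=4 > 1)], height=4
  node 22: h_left=-1, h_right=4, diff=5 [FAIL (|-1-4|=5 > 1)], height=5
  node 19: h_left=-1, h_right=5, diff=6 [FAIL (|-1-5|=6 > 1)], height=6
  node 4: h_left=-1, h_right=6, diff=7 [FAIL (|-1-6|=7 > 1)], height=7
Node 38 violates the condition: |-1 - 1| = 2 > 1.
Result: Not balanced


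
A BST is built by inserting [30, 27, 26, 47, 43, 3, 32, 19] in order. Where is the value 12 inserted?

Starting tree (level order): [30, 27, 47, 26, None, 43, None, 3, None, 32, None, None, 19]
Insertion path: 30 -> 27 -> 26 -> 3 -> 19
Result: insert 12 as left child of 19
Final tree (level order): [30, 27, 47, 26, None, 43, None, 3, None, 32, None, None, 19, None, None, 12]


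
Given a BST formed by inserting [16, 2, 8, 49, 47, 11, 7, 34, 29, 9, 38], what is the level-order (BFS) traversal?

Tree insertion order: [16, 2, 8, 49, 47, 11, 7, 34, 29, 9, 38]
Tree (level-order array): [16, 2, 49, None, 8, 47, None, 7, 11, 34, None, None, None, 9, None, 29, 38]
BFS from the root, enqueuing left then right child of each popped node:
  queue [16] -> pop 16, enqueue [2, 49], visited so far: [16]
  queue [2, 49] -> pop 2, enqueue [8], visited so far: [16, 2]
  queue [49, 8] -> pop 49, enqueue [47], visited so far: [16, 2, 49]
  queue [8, 47] -> pop 8, enqueue [7, 11], visited so far: [16, 2, 49, 8]
  queue [47, 7, 11] -> pop 47, enqueue [34], visited so far: [16, 2, 49, 8, 47]
  queue [7, 11, 34] -> pop 7, enqueue [none], visited so far: [16, 2, 49, 8, 47, 7]
  queue [11, 34] -> pop 11, enqueue [9], visited so far: [16, 2, 49, 8, 47, 7, 11]
  queue [34, 9] -> pop 34, enqueue [29, 38], visited so far: [16, 2, 49, 8, 47, 7, 11, 34]
  queue [9, 29, 38] -> pop 9, enqueue [none], visited so far: [16, 2, 49, 8, 47, 7, 11, 34, 9]
  queue [29, 38] -> pop 29, enqueue [none], visited so far: [16, 2, 49, 8, 47, 7, 11, 34, 9, 29]
  queue [38] -> pop 38, enqueue [none], visited so far: [16, 2, 49, 8, 47, 7, 11, 34, 9, 29, 38]
Result: [16, 2, 49, 8, 47, 7, 11, 34, 9, 29, 38]


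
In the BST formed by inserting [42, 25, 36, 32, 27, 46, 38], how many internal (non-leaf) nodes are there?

Tree built from: [42, 25, 36, 32, 27, 46, 38]
Tree (level-order array): [42, 25, 46, None, 36, None, None, 32, 38, 27]
Rule: An internal node has at least one child.
Per-node child counts:
  node 42: 2 child(ren)
  node 25: 1 child(ren)
  node 36: 2 child(ren)
  node 32: 1 child(ren)
  node 27: 0 child(ren)
  node 38: 0 child(ren)
  node 46: 0 child(ren)
Matching nodes: [42, 25, 36, 32]
Count of internal (non-leaf) nodes: 4


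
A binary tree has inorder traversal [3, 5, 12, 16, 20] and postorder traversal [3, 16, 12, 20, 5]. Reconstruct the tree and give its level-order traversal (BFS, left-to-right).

Inorder:   [3, 5, 12, 16, 20]
Postorder: [3, 16, 12, 20, 5]
Algorithm: postorder visits root last, so walk postorder right-to-left;
each value is the root of the current inorder slice — split it at that
value, recurse on the right subtree first, then the left.
Recursive splits:
  root=5; inorder splits into left=[3], right=[12, 16, 20]
  root=20; inorder splits into left=[12, 16], right=[]
  root=12; inorder splits into left=[], right=[16]
  root=16; inorder splits into left=[], right=[]
  root=3; inorder splits into left=[], right=[]
Reconstructed level-order: [5, 3, 20, 12, 16]


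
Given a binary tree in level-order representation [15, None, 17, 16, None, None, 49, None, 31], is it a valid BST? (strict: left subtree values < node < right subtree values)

Level-order array: [15, None, 17, 16, None, None, 49, None, 31]
Validate using subtree bounds (lo, hi): at each node, require lo < value < hi,
then recurse left with hi=value and right with lo=value.
Preorder trace (stopping at first violation):
  at node 15 with bounds (-inf, +inf): OK
  at node 17 with bounds (15, +inf): OK
  at node 16 with bounds (15, 17): OK
  at node 49 with bounds (16, 17): VIOLATION
Node 49 violates its bound: not (16 < 49 < 17).
Result: Not a valid BST


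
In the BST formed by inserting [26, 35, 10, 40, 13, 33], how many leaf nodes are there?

Tree built from: [26, 35, 10, 40, 13, 33]
Tree (level-order array): [26, 10, 35, None, 13, 33, 40]
Rule: A leaf has 0 children.
Per-node child counts:
  node 26: 2 child(ren)
  node 10: 1 child(ren)
  node 13: 0 child(ren)
  node 35: 2 child(ren)
  node 33: 0 child(ren)
  node 40: 0 child(ren)
Matching nodes: [13, 33, 40]
Count of leaf nodes: 3


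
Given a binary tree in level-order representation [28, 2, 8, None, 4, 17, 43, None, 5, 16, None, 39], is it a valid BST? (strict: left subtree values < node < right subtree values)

Level-order array: [28, 2, 8, None, 4, 17, 43, None, 5, 16, None, 39]
Validate using subtree bounds (lo, hi): at each node, require lo < value < hi,
then recurse left with hi=value and right with lo=value.
Preorder trace (stopping at first violation):
  at node 28 with bounds (-inf, +inf): OK
  at node 2 with bounds (-inf, 28): OK
  at node 4 with bounds (2, 28): OK
  at node 5 with bounds (4, 28): OK
  at node 8 with bounds (28, +inf): VIOLATION
Node 8 violates its bound: not (28 < 8 < +inf).
Result: Not a valid BST
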